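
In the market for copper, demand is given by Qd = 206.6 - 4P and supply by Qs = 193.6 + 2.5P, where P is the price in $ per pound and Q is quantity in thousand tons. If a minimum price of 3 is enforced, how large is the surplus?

With P fixed at 3, quantity demanded is 194.6 and quantity supplied is 201.1.
Surplus = Qs - Qd = 201.1 - 194.6 = 6.5.

Surplus = 6.5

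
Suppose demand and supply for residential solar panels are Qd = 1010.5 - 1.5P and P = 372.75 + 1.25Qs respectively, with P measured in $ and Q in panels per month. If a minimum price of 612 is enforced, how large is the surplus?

Surplus = 98.9

Rewriting in direct form: Qs = -298.2 + 0.8P.
At P = 612: Qd = 92.5 and Qs = 191.4.
Surplus = Qs - Qd = 191.4 - 92.5 = 98.9.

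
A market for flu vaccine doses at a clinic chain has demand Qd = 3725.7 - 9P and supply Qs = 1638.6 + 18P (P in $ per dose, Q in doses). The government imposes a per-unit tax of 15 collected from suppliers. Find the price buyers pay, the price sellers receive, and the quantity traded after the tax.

P_b = 87.3, P_s = 72.3, Q = 2940

Suppliers keep P_s = P_b - 15 per unit, so supply in terms of the buyer price is Qs = 1368.6 + 18P_b.
Market clearing requires 3725.7 - 9P_b = 1368.6 + 18P_b; hence 2357.1 = 27P_b and P_b = 87.3.
Then P_s = 87.3 - 15 = 72.3 and Q = 3725.7 - 9(87.3) = 2940.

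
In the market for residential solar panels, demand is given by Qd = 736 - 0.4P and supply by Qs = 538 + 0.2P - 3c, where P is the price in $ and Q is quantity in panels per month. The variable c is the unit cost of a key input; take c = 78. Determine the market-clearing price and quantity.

P* = 720, Q* = 448

With c = 78, supply is Qs = 304 + 0.2P.
At equilibrium Qd = Qs, so 736 - 0.4P = 304 + 0.2P; collecting terms, 432 = 0.6P and P* = 720.
Substitute back: Q* = 736 - 0.4(720) = 448.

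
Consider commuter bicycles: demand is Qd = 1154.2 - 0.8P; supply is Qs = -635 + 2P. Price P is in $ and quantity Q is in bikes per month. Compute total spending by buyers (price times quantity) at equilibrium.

The market clears where 1154.2 - 0.8P = -635 + 2P. Rearranging, 2.8P = 1789.2, hence P* = 639.
Substitute back: Q* = 1154.2 - 0.8(639) = 643.
Total spending by buyers = P* × Q* = 639 × 643 = 410877.

Total spending by buyers = 410877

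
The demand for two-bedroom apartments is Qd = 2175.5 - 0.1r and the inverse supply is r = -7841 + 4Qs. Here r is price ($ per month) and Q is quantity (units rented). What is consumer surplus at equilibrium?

Solving each curve for Q: Qs = 1960.25 + 0.25r.
Equating demand and supply, 2175.5 - 0.1r = 1960.25 + 0.25r gives 0.35r = 215.25, so r* = 615.
Plugging r* into demand: Q* = 2175.5 - 0.1(615) = 2114.
Demand choke price (Qd = 0): r = 2175.5/0.1 = 21755. Consumer surplus = ½ × (21755 - 615) × 2114 = 22344980.

Consumer surplus = 22344980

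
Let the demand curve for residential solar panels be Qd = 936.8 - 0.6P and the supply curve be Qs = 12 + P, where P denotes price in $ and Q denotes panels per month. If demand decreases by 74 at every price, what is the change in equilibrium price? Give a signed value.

ΔP = -46.25

The market clears where 936.8 - 0.6P = 12 + P. Rearranging, 1.6P = 924.8, hence P* = 578.
From the demand curve, Q* = 936.8 - 0.6(578) = 590.
After the shift, demand is Qd = 862.8 - 0.6P.
Re-solving, 1.6P = 850.8 gives P = 531.75 and Q = 543.75.
ΔP = 531.75 - 578 = -46.25.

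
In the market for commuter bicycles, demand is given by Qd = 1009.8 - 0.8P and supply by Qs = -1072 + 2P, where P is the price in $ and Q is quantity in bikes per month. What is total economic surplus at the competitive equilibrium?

Total surplus = 150696.875

The market clears where 1009.8 - 0.8P = -1072 + 2P. Rearranging, 2.8P = 2081.8, hence P* = 743.5.
Then Q* = 1009.8 - 0.8(743.5) = 415.
Demand choke price = 1262.25; supply choke price = 536. CS = ½(1262.25 - 743.5)(415) = 107640.625; PS = ½(743.5 - 536)(415) = 43056.25. Total surplus = 150696.875.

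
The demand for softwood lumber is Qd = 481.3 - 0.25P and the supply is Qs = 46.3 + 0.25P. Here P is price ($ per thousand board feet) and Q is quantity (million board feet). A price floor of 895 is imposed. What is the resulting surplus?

Surplus = 12.5

At P = 895: Qd = 257.55 and Qs = 270.05.
Surplus = Qs - Qd = 270.05 - 257.55 = 12.5.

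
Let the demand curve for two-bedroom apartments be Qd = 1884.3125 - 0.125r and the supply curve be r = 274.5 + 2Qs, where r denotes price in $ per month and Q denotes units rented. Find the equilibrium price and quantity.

Solving each curve for Q: Qs = -137.25 + 0.5r.
Set Qd = Qs: 1884.3125 - 0.125r = -137.25 + 0.5r, so 2021.5625 = 0.625r and r* = 3234.5.
From the demand curve, Q* = 1884.3125 - 0.125(3234.5) = 1480.

r* = 3234.5, Q* = 1480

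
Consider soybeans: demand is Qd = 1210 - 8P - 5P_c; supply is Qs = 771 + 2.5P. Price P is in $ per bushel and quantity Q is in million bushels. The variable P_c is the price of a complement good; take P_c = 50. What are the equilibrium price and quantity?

P* = 18, Q* = 816

With P_c = 50, demand is Qd = 960 - 8P.
Equating demand and supply, 960 - 8P = 771 + 2.5P gives 10.5P = 189, so P* = 18.
Plugging P* into demand: Q* = 960 - 8(18) = 816.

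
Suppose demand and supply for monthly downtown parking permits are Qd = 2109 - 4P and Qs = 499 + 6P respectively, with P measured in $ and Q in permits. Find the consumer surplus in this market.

The market clears where 2109 - 4P = 499 + 6P. Rearranging, 10P = 1610, hence P* = 161.
From the demand curve, Q* = 2109 - 4(161) = 1465.
Demand choke price (Qd = 0): P = 2109/4 = 527.25. Consumer surplus = ½ × (527.25 - 161) × 1465 = 268278.125.

Consumer surplus = 268278.125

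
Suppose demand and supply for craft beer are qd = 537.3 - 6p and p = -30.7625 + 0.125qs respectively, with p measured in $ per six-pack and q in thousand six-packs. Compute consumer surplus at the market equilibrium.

Inverting to quantity form: qs = 246.1 + 8p.
Set qd = qs: 537.3 - 6p = 246.1 + 8p, so 291.2 = 14p and p* = 20.8.
Then q* = 537.3 - 6(20.8) = 412.5.
Demand choke price (qd = 0): p = 537.3/6 = 89.55. Consumer surplus = ½ × (89.55 - 20.8) × 412.5 = 14179.6875.

Consumer surplus = 14179.6875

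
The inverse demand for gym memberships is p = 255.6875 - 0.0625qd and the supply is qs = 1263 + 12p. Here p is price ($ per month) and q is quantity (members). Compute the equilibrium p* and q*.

Inverting to quantity form: qd = 4091 - 16p.
Equating demand and supply, 4091 - 16p = 1263 + 12p gives 28p = 2828, so p* = 101.
Substitute back: q* = 4091 - 16(101) = 2475.

p* = 101, q* = 2475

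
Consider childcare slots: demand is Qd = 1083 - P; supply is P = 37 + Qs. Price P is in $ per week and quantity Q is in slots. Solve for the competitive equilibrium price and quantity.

P* = 560, Q* = 523

In direct form, Qs = -37 + P.
The market clears where 1083 - P = -37 + P. Rearranging, 2P = 1120, hence P* = 560.
From the demand curve, Q* = 1083 - 560 = 523.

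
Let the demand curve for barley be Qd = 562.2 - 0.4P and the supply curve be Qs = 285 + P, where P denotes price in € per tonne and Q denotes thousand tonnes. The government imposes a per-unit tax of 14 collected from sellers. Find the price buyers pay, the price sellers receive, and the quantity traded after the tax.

P_b = 208, P_s = 194, Q = 479

With a tax of 14 on sellers, they supply based on the net price P_s = P_b - 14, so Qs = 271 + P_b.
Set Qd = Qs: 562.2 - 0.4P_b = 271 + P_b, so 291.2 = 1.4P_b and P_b = 208.
Then P_s = 208 - 14 = 194 and Q = 562.2 - 0.4(208) = 479.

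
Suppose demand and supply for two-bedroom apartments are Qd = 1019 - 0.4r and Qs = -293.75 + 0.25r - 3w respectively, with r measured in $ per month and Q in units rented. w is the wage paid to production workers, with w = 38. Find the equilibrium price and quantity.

With w = 38, supply is Qs = -407.75 + 0.25r.
Equating demand and supply, 1019 - 0.4r = -407.75 + 0.25r gives 0.65r = 1426.75, so r* = 2195.
Then Q* = 1019 - 0.4(2195) = 141.

r* = 2195, Q* = 141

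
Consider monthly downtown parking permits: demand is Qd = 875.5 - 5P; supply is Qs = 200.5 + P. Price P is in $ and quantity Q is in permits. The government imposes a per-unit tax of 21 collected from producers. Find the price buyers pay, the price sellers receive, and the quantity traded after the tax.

The tax drives a wedge P_b - P_s = 21. Substituting P_s = P_b - 21 into supply: Qs = 179.5 + P_b.
Market clearing requires 875.5 - 5P_b = 179.5 + P_b; hence 696 = 6P_b and P_b = 116.
Then P_s = 116 - 21 = 95 and Q = 875.5 - 5(116) = 295.5.

P_b = 116, P_s = 95, Q = 295.5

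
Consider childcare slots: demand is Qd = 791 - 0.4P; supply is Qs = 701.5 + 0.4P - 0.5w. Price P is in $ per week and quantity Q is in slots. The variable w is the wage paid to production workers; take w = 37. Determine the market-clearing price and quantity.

P* = 135, Q* = 737

With w = 37, supply is Qs = 683 + 0.4P.
Set Qd = Qs: 791 - 0.4P = 683 + 0.4P, so 108 = 0.8P and P* = 135.
Then Q* = 791 - 0.4(135) = 737.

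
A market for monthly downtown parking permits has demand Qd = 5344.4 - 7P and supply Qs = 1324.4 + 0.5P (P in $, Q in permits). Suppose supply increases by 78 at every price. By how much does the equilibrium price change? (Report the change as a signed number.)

ΔP = -10.4

The market clears where 5344.4 - 7P = 1324.4 + 0.5P. Rearranging, 7.5P = 4020, hence P* = 536.
Plugging P* into demand: Q* = 5344.4 - 7(536) = 1592.4.
After the shift, supply is Qs = 1402.4 + 0.5P.
New equilibrium: 3942 = 7.5P, so P = 525.6 and Q = 1665.2.
ΔP = 525.6 - 536 = -10.4.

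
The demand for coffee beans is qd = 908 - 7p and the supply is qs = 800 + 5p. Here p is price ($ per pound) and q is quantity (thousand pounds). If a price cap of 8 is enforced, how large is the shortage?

With p fixed at 8, quantity demanded is 852 and quantity supplied is 840.
Shortage = qd - qs = 852 - 840 = 12.

Shortage = 12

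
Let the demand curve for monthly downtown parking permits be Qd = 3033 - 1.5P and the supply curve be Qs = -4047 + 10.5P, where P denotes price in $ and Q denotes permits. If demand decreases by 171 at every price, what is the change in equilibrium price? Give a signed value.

Set Qd = Qs: 3033 - 1.5P = -4047 + 10.5P, so 7080 = 12P and P* = 590.
Substitute back: Q* = 3033 - 1.5(590) = 2148.
After the shift, demand is Qd = 2862 - 1.5P.
New equilibrium: 6909 = 12P, so P = 575.75 and Q = 1998.375.
ΔP = 575.75 - 590 = -14.25.

ΔP = -14.25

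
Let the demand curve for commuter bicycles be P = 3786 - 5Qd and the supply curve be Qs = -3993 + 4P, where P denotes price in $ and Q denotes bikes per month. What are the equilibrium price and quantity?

In direct form, Qd = 757.2 - 0.2P.
Equating demand and supply, 757.2 - 0.2P = -3993 + 4P gives 4.2P = 4750.2, so P* = 1131.
Plugging P* into demand: Q* = 757.2 - 0.2(1131) = 531.

P* = 1131, Q* = 531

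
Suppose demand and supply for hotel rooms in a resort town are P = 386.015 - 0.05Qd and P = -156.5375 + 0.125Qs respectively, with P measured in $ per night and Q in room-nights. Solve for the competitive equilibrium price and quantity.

P* = 231, Q* = 3100.3

Rewriting in direct form: Qd = 7720.3 - 20P and Qs = 1252.3 + 8P.
Set Qd = Qs: 7720.3 - 20P = 1252.3 + 8P, so 6468 = 28P and P* = 231.
Then Q* = 7720.3 - 20(231) = 3100.3.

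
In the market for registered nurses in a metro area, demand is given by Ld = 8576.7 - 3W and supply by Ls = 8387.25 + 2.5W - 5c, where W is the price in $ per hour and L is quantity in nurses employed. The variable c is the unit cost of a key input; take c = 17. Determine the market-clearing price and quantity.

W* = 49.9, L* = 8427

With c = 17, supply is Ls = 8302.25 + 2.5W.
Set Ld = Ls: 8576.7 - 3W = 8302.25 + 2.5W, so 274.45 = 5.5W and W* = 49.9.
Substitute back: L* = 8576.7 - 3(49.9) = 8427.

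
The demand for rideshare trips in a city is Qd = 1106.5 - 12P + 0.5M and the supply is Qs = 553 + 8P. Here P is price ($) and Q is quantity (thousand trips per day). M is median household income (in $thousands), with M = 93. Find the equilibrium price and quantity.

With M = 93, demand is Qd = 1153 - 12P.
Set Qd = Qs: 1153 - 12P = 553 + 8P, so 600 = 20P and P* = 30.
Then Q* = 1153 - 12(30) = 793.

P* = 30, Q* = 793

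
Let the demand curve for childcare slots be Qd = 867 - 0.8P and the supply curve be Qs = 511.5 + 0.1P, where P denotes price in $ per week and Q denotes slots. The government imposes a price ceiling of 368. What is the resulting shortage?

Shortage = 24.3

With P fixed at 368, quantity demanded is 572.6 and quantity supplied is 548.3.
Shortage = Qd - Qs = 572.6 - 548.3 = 24.3.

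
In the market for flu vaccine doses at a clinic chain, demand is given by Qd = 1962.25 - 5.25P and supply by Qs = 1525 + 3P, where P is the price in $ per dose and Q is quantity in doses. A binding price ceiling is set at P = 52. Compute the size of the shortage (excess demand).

Shortage = 8.25

Evaluating both curves at the ceiling price 52 gives Qd = 1689.25, Qs = 1681.
Shortage = Qd - Qs = 1689.25 - 1681 = 8.25.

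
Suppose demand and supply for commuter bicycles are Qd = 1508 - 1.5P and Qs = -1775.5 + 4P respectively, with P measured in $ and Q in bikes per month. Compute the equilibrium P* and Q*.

P* = 597, Q* = 612.5

Equating demand and supply, 1508 - 1.5P = -1775.5 + 4P gives 5.5P = 3283.5, so P* = 597.
Substitute back: Q* = 1508 - 1.5(597) = 612.5.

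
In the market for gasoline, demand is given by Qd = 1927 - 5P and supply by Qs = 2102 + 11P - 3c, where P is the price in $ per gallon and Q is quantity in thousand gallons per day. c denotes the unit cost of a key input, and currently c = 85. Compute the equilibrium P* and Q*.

P* = 5, Q* = 1902

With c = 85, supply is Qs = 1847 + 11P.
Set Qd = Qs: 1927 - 5P = 1847 + 11P, so 80 = 16P and P* = 5.
Plugging P* into demand: Q* = 1927 - 5(5) = 1902.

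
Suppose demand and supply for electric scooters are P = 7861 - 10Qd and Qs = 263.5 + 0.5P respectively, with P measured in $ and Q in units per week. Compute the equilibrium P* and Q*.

P* = 871, Q* = 699

Rewriting in direct form: Qd = 786.1 - 0.1P.
At equilibrium Qd = Qs, so 786.1 - 0.1P = 263.5 + 0.5P; collecting terms, 522.6 = 0.6P and P* = 871.
Then Q* = 786.1 - 0.1(871) = 699.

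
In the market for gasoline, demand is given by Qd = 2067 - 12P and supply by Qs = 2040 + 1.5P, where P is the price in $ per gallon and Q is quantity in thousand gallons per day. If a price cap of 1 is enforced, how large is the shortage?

Shortage = 13.5

Evaluating both curves at the ceiling price 1 gives Qd = 2055, Qs = 2041.5.
Shortage = Qd - Qs = 2055 - 2041.5 = 13.5.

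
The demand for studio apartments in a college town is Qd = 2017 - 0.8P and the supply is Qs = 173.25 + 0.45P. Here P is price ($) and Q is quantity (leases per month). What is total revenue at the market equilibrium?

Set Qd = Qs: 2017 - 0.8P = 173.25 + 0.45P, so 1843.75 = 1.25P and P* = 1475.
Then Q* = 2017 - 0.8(1475) = 837.
Total revenue = P* × Q* = 1475 × 837 = 1234575.

Total revenue = 1234575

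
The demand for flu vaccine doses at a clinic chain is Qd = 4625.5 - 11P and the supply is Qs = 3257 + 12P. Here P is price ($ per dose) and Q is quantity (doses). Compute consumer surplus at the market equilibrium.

At equilibrium Qd = Qs, so 4625.5 - 11P = 3257 + 12P; collecting terms, 1368.5 = 23P and P* = 59.5.
Then Q* = 4625.5 - 11(59.5) = 3971.
Demand choke price (Qd = 0): P = 4625.5/11 = 420.5. Consumer surplus = ½ × (420.5 - 59.5) × 3971 = 716765.5.

Consumer surplus = 716765.5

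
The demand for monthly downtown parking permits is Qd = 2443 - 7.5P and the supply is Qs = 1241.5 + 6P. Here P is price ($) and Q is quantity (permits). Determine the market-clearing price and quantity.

Set Qd = Qs: 2443 - 7.5P = 1241.5 + 6P, so 1201.5 = 13.5P and P* = 89.
Substitute back: Q* = 2443 - 7.5(89) = 1775.5.

P* = 89, Q* = 1775.5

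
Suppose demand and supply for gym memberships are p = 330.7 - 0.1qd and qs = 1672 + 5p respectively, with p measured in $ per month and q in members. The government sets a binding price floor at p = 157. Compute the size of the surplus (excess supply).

Surplus = 720

Inverting to quantity form: qd = 3307 - 10p.
With p fixed at 157, quantity demanded is 1737 and quantity supplied is 2457.
Surplus = qs - qd = 2457 - 1737 = 720.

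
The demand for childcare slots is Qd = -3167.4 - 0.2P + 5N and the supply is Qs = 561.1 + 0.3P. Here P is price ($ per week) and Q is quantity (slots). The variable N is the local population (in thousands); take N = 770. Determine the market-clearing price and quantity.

With N = 770, demand is Qd = 682.6 - 0.2P.
At equilibrium Qd = Qs, so 682.6 - 0.2P = 561.1 + 0.3P; collecting terms, 121.5 = 0.5P and P* = 243.
From the demand curve, Q* = 682.6 - 0.2(243) = 634.

P* = 243, Q* = 634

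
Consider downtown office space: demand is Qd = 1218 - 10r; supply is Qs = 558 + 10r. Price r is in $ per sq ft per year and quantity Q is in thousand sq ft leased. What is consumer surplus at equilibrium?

At equilibrium Qd = Qs, so 1218 - 10r = 558 + 10r; collecting terms, 660 = 20r and r* = 33.
Plugging r* into demand: Q* = 1218 - 10(33) = 888.
Demand choke price (Qd = 0): r = 1218/10 = 121.8. Consumer surplus = ½ × (121.8 - 33) × 888 = 39427.2.

Consumer surplus = 39427.2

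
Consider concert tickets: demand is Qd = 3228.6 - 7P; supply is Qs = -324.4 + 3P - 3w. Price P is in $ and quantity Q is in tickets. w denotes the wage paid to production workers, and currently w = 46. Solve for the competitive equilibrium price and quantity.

With w = 46, supply is Qs = -462.4 + 3P.
Equating demand and supply, 3228.6 - 7P = -462.4 + 3P gives 10P = 3691, so P* = 369.1.
Substitute back: Q* = 3228.6 - 7(369.1) = 644.9.

P* = 369.1, Q* = 644.9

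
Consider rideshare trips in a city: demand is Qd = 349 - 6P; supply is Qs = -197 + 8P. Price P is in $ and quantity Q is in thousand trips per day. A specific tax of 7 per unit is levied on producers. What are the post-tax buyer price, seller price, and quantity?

Producers keep P_s = P_b - 7 per unit, so supply in terms of the buyer price is Qs = -253 + 8P_b.
Set Qd = Qs: 349 - 6P_b = -253 + 8P_b, so 602 = 14P_b and P_b = 43.
Then P_s = 43 - 7 = 36 and Q = 349 - 6(43) = 91.

P_b = 43, P_s = 36, Q = 91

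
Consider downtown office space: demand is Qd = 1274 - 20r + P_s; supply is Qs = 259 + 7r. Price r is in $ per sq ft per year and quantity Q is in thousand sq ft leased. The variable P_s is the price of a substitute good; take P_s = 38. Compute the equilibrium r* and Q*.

With P_s = 38, demand is Qd = 1312 - 20r.
The market clears where 1312 - 20r = 259 + 7r. Rearranging, 27r = 1053, hence r* = 39.
Then Q* = 1312 - 20(39) = 532.

r* = 39, Q* = 532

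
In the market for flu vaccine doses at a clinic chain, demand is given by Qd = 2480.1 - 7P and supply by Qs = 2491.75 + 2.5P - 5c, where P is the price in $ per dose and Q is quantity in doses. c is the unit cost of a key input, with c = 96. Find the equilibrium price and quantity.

P* = 49.3, Q* = 2135

With c = 96, supply is Qs = 2011.75 + 2.5P.
Equating demand and supply, 2480.1 - 7P = 2011.75 + 2.5P gives 9.5P = 468.35, so P* = 49.3.
Then Q* = 2480.1 - 7(49.3) = 2135.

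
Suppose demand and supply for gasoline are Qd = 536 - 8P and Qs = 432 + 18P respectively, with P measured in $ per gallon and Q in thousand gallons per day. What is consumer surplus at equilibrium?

The market clears where 536 - 8P = 432 + 18P. Rearranging, 26P = 104, hence P* = 4.
From the demand curve, Q* = 536 - 8(4) = 504.
Demand choke price (Qd = 0): P = 536/8 = 67. Consumer surplus = ½ × (67 - 4) × 504 = 15876.

Consumer surplus = 15876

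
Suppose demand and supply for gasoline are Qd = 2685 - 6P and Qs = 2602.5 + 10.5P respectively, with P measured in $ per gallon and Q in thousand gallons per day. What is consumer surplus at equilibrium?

The market clears where 2685 - 6P = 2602.5 + 10.5P. Rearranging, 16.5P = 82.5, hence P* = 5.
Substitute back: Q* = 2685 - 6(5) = 2655.
Demand choke price (Qd = 0): P = 2685/6 = 447.5. Consumer surplus = ½ × (447.5 - 5) × 2655 = 587418.75.

Consumer surplus = 587418.75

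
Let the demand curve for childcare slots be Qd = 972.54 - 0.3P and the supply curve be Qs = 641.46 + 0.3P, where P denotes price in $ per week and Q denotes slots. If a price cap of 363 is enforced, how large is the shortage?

Shortage = 113.28

With P fixed at 363, quantity demanded is 863.64 and quantity supplied is 750.36.
Shortage = Qd - Qs = 863.64 - 750.36 = 113.28.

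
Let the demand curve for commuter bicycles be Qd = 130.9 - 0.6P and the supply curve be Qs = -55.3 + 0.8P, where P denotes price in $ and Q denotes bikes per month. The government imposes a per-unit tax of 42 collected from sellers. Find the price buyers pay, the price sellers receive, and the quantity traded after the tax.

Sellers keep P_s = P_b - 42 per unit, so supply in terms of the buyer price is Qs = -88.9 + 0.8P_b.
Equate demand and the shifted supply: 130.9 - 0.6P_b = -88.9 + 0.8P_b, giving 1.4P_b = 219.8, so P_b = 157.
Then P_s = 157 - 42 = 115 and Q = 130.9 - 0.6(157) = 36.7.

P_b = 157, P_s = 115, Q = 36.7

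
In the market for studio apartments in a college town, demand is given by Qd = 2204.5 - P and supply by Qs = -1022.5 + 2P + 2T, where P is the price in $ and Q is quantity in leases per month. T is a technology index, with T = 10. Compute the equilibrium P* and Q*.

P* = 1069, Q* = 1135.5

With T = 10, supply is Qs = -1002.5 + 2P.
At equilibrium Qd = Qs, so 2204.5 - P = -1002.5 + 2P; collecting terms, 3207 = 3P and P* = 1069.
Plugging P* into demand: Q* = 2204.5 - 1069 = 1135.5.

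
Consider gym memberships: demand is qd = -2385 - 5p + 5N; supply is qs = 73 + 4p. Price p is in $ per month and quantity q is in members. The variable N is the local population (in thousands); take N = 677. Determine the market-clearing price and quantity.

With N = 677, demand is qd = 1000 - 5p.
Set qd = qs: 1000 - 5p = 73 + 4p, so 927 = 9p and p* = 103.
From the demand curve, q* = 1000 - 5(103) = 485.

p* = 103, q* = 485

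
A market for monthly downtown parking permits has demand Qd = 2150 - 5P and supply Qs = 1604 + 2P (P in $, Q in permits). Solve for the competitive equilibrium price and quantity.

At equilibrium Qd = Qs, so 2150 - 5P = 1604 + 2P; collecting terms, 546 = 7P and P* = 78.
Then Q* = 2150 - 5(78) = 1760.

P* = 78, Q* = 1760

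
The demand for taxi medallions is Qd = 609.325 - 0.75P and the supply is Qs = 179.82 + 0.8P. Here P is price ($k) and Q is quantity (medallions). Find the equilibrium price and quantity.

Equating demand and supply, 609.325 - 0.75P = 179.82 + 0.8P gives 1.55P = 429.505, so P* = 277.1.
Plugging P* into demand: Q* = 609.325 - 0.75(277.1) = 401.5.

P* = 277.1, Q* = 401.5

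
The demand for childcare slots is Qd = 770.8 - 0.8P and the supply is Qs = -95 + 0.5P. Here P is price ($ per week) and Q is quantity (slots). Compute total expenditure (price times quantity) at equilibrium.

The market clears where 770.8 - 0.8P = -95 + 0.5P. Rearranging, 1.3P = 865.8, hence P* = 666.
Plugging P* into demand: Q* = 770.8 - 0.8(666) = 238.
Total expenditure = P* × Q* = 666 × 238 = 158508.

Total expenditure = 158508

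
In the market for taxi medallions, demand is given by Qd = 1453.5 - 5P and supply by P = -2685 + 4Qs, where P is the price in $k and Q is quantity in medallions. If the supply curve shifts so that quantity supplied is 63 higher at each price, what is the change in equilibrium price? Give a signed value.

ΔP = -12

Inverting to quantity form: Qs = 671.25 + 0.25P.
The market clears where 1453.5 - 5P = 671.25 + 0.25P. Rearranging, 5.25P = 782.25, hence P* = 149.
From the demand curve, Q* = 1453.5 - 5(149) = 708.5.
After the shift, supply is Qs = 734.25 + 0.25P.
Re-solving, 5.25P = 719.25 gives P = 137 and Q = 768.5.
ΔP = 137 - 149 = -12.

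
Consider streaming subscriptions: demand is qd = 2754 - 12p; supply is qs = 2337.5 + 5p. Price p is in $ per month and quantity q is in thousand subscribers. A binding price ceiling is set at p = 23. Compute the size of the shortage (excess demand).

Shortage = 25.5

At p = 23: qd = 2478 and qs = 2452.5.
Shortage = qd - qs = 2478 - 2452.5 = 25.5.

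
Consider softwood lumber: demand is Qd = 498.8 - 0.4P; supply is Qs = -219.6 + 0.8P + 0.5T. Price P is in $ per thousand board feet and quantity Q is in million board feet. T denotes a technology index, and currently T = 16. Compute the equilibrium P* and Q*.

With T = 16, supply is Qs = -211.6 + 0.8P.
The market clears where 498.8 - 0.4P = -211.6 + 0.8P. Rearranging, 1.2P = 710.4, hence P* = 592.
Substitute back: Q* = 498.8 - 0.4(592) = 262.

P* = 592, Q* = 262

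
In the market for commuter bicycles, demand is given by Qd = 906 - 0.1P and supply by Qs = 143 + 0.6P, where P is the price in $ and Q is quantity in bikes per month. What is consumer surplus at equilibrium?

Consumer surplus = 3176045

Equating demand and supply, 906 - 0.1P = 143 + 0.6P gives 0.7P = 763, so P* = 1090.
Substitute back: Q* = 906 - 0.1(1090) = 797.
Demand choke price (Qd = 0): P = 906/0.1 = 9060. Consumer surplus = ½ × (9060 - 1090) × 797 = 3176045.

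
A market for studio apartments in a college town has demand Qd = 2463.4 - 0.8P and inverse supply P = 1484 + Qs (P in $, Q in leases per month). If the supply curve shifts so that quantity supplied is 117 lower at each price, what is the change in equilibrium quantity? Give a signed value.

ΔQ = -52

Rewriting in direct form: Qs = -1484 + P.
At equilibrium Qd = Qs, so 2463.4 - 0.8P = -1484 + P; collecting terms, 3947.4 = 1.8P and P* = 2193.
From the demand curve, Q* = 2463.4 - 0.8(2193) = 709.
After the shift, supply is Qs = -1601 + P.
New equilibrium: 4064.4 = 1.8P, so P = 2258 and Q = 657.
ΔQ = 657 - 709 = -52.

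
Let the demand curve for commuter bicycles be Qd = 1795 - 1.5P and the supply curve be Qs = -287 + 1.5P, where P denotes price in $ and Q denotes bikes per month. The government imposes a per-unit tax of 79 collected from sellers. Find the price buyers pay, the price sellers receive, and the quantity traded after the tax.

P_b = 733.5, P_s = 654.5, Q = 694.75

The tax drives a wedge P_b - P_s = 79. Substituting P_s = P_b - 79 into supply: Qs = -405.5 + 1.5P_b.
Market clearing requires 1795 - 1.5P_b = -405.5 + 1.5P_b; hence 2200.5 = 3P_b and P_b = 733.5.
So P_s = 654.5 and the quantity traded is Q = 1795 - 1.5(733.5) = 694.75.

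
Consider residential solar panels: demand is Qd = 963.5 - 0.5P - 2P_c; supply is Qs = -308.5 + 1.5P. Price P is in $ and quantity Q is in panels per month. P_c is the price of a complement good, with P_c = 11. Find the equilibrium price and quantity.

P* = 625, Q* = 629

With P_c = 11, demand is Qd = 941.5 - 0.5P.
Set Qd = Qs: 941.5 - 0.5P = -308.5 + 1.5P, so 1250 = 2P and P* = 625.
Then Q* = 941.5 - 0.5(625) = 629.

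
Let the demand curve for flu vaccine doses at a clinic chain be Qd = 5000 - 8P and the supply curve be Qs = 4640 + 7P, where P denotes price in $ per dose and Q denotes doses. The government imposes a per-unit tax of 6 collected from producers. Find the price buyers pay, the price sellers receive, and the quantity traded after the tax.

With a tax of 6 on producers, they supply based on the net price P_s = P_b - 6, so Qs = 4598 + 7P_b.
Equate demand and the shifted supply: 5000 - 8P_b = 4598 + 7P_b, giving 15P_b = 402, so P_b = 26.8.
Then P_s = 26.8 - 6 = 20.8 and Q = 5000 - 8(26.8) = 4785.6.

P_b = 26.8, P_s = 20.8, Q = 4785.6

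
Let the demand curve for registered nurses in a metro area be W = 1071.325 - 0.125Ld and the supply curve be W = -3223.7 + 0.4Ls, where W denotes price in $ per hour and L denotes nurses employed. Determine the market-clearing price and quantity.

Solving each curve for L: Ld = 8570.6 - 8W and Ls = 8059.25 + 2.5W.
At equilibrium Ld = Ls, so 8570.6 - 8W = 8059.25 + 2.5W; collecting terms, 511.35 = 10.5W and W* = 48.7.
From the demand curve, L* = 8570.6 - 8(48.7) = 8181.

W* = 48.7, L* = 8181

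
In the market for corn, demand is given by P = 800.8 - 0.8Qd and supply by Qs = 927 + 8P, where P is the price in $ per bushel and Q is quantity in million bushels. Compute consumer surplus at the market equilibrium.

Rewriting in direct form: Qd = 1001 - 1.25P.
Set Qd = Qs: 1001 - 1.25P = 927 + 8P, so 74 = 9.25P and P* = 8.
From the demand curve, Q* = 1001 - 1.25(8) = 991.
Demand choke price (Qd = 0): P = 1001/1.25 = 800.8. Consumer surplus = ½ × (800.8 - 8) × 991 = 392832.4.

Consumer surplus = 392832.4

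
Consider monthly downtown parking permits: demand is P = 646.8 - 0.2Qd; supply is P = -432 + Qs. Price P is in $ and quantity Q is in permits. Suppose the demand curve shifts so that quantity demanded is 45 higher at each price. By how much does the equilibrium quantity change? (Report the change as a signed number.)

ΔQ = 7.5

Solving each curve for Q: Qd = 3234 - 5P and Qs = 432 + P.
The market clears where 3234 - 5P = 432 + P. Rearranging, 6P = 2802, hence P* = 467.
Then Q* = 3234 - 5(467) = 899.
After the shift, demand is Qd = 3279 - 5P.
New equilibrium: 2847 = 6P, so P = 474.5 and Q = 906.5.
ΔQ = 906.5 - 899 = 7.5.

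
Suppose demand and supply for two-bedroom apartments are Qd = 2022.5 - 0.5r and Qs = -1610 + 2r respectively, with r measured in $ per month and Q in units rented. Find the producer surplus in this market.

At equilibrium Qd = Qs, so 2022.5 - 0.5r = -1610 + 2r; collecting terms, 3632.5 = 2.5r and r* = 1453.
Substitute back: Q* = 2022.5 - 0.5(1453) = 1296.
Supply choke price (Qs = 0): r = 805. Producer surplus = ½ × (1453 - 805) × 1296 = 419904.

Producer surplus = 419904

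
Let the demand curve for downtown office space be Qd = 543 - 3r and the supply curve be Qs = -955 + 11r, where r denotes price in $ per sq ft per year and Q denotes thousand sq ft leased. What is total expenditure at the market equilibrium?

The market clears where 543 - 3r = -955 + 11r. Rearranging, 14r = 1498, hence r* = 107.
Plugging r* into demand: Q* = 543 - 3(107) = 222.
Total expenditure = r* × Q* = 107 × 222 = 23754.

Total expenditure = 23754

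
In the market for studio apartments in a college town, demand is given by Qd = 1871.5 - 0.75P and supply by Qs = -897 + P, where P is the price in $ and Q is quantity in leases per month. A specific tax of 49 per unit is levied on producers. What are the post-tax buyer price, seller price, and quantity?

Producers keep P_s = P_b - 49 per unit, so supply in terms of the buyer price is Qs = -946 + P_b.
Set Qd = Qs: 1871.5 - 0.75P_b = -946 + P_b, so 2817.5 = 1.75P_b and P_b = 1610.
Then P_s = 1610 - 49 = 1561 and Q = 1871.5 - 0.75(1610) = 664.

P_b = 1610, P_s = 1561, Q = 664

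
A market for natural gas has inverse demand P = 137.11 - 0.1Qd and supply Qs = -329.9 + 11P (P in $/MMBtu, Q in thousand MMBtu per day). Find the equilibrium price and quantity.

Inverting to quantity form: Qd = 1371.1 - 10P.
At equilibrium Qd = Qs, so 1371.1 - 10P = -329.9 + 11P; collecting terms, 1701 = 21P and P* = 81.
Substitute back: Q* = 1371.1 - 10(81) = 561.1.

P* = 81, Q* = 561.1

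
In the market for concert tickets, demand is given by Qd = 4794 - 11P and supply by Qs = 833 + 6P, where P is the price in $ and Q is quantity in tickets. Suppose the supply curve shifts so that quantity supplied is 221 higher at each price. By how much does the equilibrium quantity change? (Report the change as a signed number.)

ΔQ = 143

Set Qd = Qs: 4794 - 11P = 833 + 6P, so 3961 = 17P and P* = 233.
Then Q* = 4794 - 11(233) = 2231.
After the shift, supply is Qs = 1054 + 6P.
Re-solving, 17P = 3740 gives P = 220 and Q = 2374.
ΔQ = 2374 - 2231 = 143.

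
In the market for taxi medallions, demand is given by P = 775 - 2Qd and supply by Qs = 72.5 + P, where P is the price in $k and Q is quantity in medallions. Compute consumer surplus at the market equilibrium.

Inverting to quantity form: Qd = 387.5 - 0.5P.
Equating demand and supply, 387.5 - 0.5P = 72.5 + P gives 1.5P = 315, so P* = 210.
From the demand curve, Q* = 387.5 - 0.5(210) = 282.5.
Demand choke price (Qd = 0): P = 387.5/0.5 = 775. Consumer surplus = ½ × (775 - 210) × 282.5 = 79806.25.

Consumer surplus = 79806.25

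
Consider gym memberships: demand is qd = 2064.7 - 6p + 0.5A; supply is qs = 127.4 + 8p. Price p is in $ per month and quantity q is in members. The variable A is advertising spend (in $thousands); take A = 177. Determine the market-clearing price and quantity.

With A = 177, demand is qd = 2153.2 - 6p.
At equilibrium qd = qs, so 2153.2 - 6p = 127.4 + 8p; collecting terms, 2025.8 = 14p and p* = 144.7.
Plugging p* into demand: q* = 2153.2 - 6(144.7) = 1285.

p* = 144.7, q* = 1285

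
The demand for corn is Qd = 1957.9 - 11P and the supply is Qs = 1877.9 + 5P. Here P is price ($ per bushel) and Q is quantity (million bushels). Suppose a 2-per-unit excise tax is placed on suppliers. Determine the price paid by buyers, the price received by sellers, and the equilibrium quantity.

With a tax of 2 on suppliers, they supply based on the net price P_s = P_b - 2, so Qs = 1867.9 + 5P_b.
Market clearing requires 1957.9 - 11P_b = 1867.9 + 5P_b; hence 90 = 16P_b and P_b = 5.625.
Then P_s = 5.625 - 2 = 3.625 and Q = 1957.9 - 11(5.625) = 1896.025.

P_b = 5.625, P_s = 3.625, Q = 1896.025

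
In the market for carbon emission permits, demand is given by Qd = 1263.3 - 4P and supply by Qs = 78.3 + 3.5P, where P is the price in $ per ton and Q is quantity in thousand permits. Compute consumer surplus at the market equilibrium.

Equating demand and supply, 1263.3 - 4P = 78.3 + 3.5P gives 7.5P = 1185, so P* = 158.
Plugging P* into demand: Q* = 1263.3 - 4(158) = 631.3.
Demand choke price (Qd = 0): P = 1263.3/4 = 315.825. Consumer surplus = ½ × (315.825 - 158) × 631.3 = 49817.46125.

Consumer surplus = 49817.46125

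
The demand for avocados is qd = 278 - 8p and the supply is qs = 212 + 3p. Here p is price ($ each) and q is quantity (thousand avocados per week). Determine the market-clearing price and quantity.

p* = 6, q* = 230

Equating demand and supply, 278 - 8p = 212 + 3p gives 11p = 66, so p* = 6.
From the demand curve, q* = 278 - 8(6) = 230.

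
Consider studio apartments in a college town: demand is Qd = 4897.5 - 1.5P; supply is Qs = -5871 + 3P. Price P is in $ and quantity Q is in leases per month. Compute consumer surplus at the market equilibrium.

Equating demand and supply, 4897.5 - 1.5P = -5871 + 3P gives 4.5P = 10768.5, so P* = 2393.
Plugging P* into demand: Q* = 4897.5 - 1.5(2393) = 1308.
Demand choke price (Qd = 0): P = 4897.5/1.5 = 3265. Consumer surplus = ½ × (3265 - 2393) × 1308 = 570288.

Consumer surplus = 570288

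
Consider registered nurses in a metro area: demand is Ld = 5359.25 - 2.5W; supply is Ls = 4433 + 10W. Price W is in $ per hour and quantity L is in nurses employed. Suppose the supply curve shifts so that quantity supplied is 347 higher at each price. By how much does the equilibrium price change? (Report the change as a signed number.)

ΔW = -27.76

Equating demand and supply, 5359.25 - 2.5W = 4433 + 10W gives 12.5W = 926.25, so W* = 74.1.
Plugging W* into demand: L* = 5359.25 - 2.5(74.1) = 5174.
After the shift, supply is Ls = 4780 + 10W.
New equilibrium: 579.25 = 12.5W, so W = 46.34 and L = 5243.4.
ΔW = 46.34 - 74.1 = -27.76.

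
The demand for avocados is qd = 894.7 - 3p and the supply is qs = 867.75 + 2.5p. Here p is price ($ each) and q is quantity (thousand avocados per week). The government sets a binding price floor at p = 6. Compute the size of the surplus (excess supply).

With p fixed at 6, quantity demanded is 876.7 and quantity supplied is 882.75.
Surplus = qs - qd = 882.75 - 876.7 = 6.05.

Surplus = 6.05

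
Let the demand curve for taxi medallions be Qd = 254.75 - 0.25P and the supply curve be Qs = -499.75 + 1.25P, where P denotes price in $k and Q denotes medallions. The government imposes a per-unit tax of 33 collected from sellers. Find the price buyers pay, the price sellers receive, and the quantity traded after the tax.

P_b = 530.5, P_s = 497.5, Q = 122.125

With a tax of 33 on sellers, they supply based on the net price P_s = P_b - 33, so Qs = -541 + 1.25P_b.
Set Qd = Qs: 254.75 - 0.25P_b = -541 + 1.25P_b, so 795.75 = 1.5P_b and P_b = 530.5.
Then P_s = 530.5 - 33 = 497.5 and Q = 254.75 - 0.25(530.5) = 122.125.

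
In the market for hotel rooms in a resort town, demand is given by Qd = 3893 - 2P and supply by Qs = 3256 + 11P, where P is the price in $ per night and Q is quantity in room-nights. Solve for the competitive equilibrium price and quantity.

At equilibrium Qd = Qs, so 3893 - 2P = 3256 + 11P; collecting terms, 637 = 13P and P* = 49.
From the demand curve, Q* = 3893 - 2(49) = 3795.

P* = 49, Q* = 3795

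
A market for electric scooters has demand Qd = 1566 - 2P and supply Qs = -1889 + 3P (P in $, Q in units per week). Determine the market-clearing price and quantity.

P* = 691, Q* = 184

Set Qd = Qs: 1566 - 2P = -1889 + 3P, so 3455 = 5P and P* = 691.
Plugging P* into demand: Q* = 1566 - 2(691) = 184.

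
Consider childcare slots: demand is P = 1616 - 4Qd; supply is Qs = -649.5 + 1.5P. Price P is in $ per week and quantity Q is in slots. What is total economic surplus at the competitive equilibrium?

Total surplus = 149945.25

Inverting to quantity form: Qd = 404 - 0.25P.
Equating demand and supply, 404 - 0.25P = -649.5 + 1.5P gives 1.75P = 1053.5, so P* = 602.
Plugging P* into demand: Q* = 404 - 0.25(602) = 253.5.
Demand choke price = 1616; supply choke price = 433. CS = ½(1616 - 602)(253.5) = 128524.5; PS = ½(602 - 433)(253.5) = 21420.75. Total surplus = 149945.25.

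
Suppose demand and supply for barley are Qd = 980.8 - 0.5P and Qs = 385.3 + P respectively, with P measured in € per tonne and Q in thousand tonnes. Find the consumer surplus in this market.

Set Qd = Qs: 980.8 - 0.5P = 385.3 + P, so 595.5 = 1.5P and P* = 397.
Plugging P* into demand: Q* = 980.8 - 0.5(397) = 782.3.
Demand choke price (Qd = 0): P = 980.8/0.5 = 1961.6. Consumer surplus = ½ × (1961.6 - 397) × 782.3 = 611993.29.

Consumer surplus = 611993.29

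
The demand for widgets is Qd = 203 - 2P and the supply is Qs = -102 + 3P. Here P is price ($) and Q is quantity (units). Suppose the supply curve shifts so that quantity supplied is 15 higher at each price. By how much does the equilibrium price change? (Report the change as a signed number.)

ΔP = -3

The market clears where 203 - 2P = -102 + 3P. Rearranging, 5P = 305, hence P* = 61.
Then Q* = 203 - 2(61) = 81.
After the shift, supply is Qs = -87 + 3P.
New equilibrium: 290 = 5P, so P = 58 and Q = 87.
ΔP = 58 - 61 = -3.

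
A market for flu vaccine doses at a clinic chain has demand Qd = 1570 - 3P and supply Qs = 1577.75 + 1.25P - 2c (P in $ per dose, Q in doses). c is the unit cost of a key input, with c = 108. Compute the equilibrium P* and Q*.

With c = 108, supply is Qs = 1361.75 + 1.25P.
Equating demand and supply, 1570 - 3P = 1361.75 + 1.25P gives 4.25P = 208.25, so P* = 49.
From the demand curve, Q* = 1570 - 3(49) = 1423.

P* = 49, Q* = 1423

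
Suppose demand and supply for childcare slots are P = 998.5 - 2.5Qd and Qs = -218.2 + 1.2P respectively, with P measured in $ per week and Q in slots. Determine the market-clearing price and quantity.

Rewriting in direct form: Qd = 399.4 - 0.4P.
At equilibrium Qd = Qs, so 399.4 - 0.4P = -218.2 + 1.2P; collecting terms, 617.6 = 1.6P and P* = 386.
Plugging P* into demand: Q* = 399.4 - 0.4(386) = 245.

P* = 386, Q* = 245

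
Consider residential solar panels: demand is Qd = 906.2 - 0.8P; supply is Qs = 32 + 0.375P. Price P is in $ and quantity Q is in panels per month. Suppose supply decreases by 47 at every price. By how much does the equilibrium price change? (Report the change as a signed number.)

ΔP = 40

The market clears where 906.2 - 0.8P = 32 + 0.375P. Rearranging, 1.175P = 874.2, hence P* = 744.
Then Q* = 906.2 - 0.8(744) = 311.
After the shift, supply is Qs = -15 + 0.375P.
New equilibrium: 921.2 = 1.175P, so P = 784 and Q = 279.
ΔP = 784 - 744 = 40.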